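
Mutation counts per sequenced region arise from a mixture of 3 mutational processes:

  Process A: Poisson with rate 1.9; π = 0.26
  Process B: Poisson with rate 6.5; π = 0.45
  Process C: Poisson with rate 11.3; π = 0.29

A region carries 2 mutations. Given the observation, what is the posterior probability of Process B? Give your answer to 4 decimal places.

By Bayes' theorem, P(k | x) = w_k f_k(x) / Σ_j w_j f_j(x).
Component likelihoods at x = 2 mutations:
  L_A = 0.269971
  L_B = 0.0317602
  L_C = 0.000789949
Weight by the priors:
  w_A·L_A = 0.26 × 0.269971 = 0.0701926
  w_B·L_B = 0.45 × 0.0317602 = 0.0142921
  w_C·L_C = 0.29 × 0.000789949 = 0.000229085
Sum: 0.0701926 + 0.0142921 + 0.000229085 = 0.0847137
P(Process B | x) = 0.0142921 / 0.0847137 ≈ 0.1687

0.1687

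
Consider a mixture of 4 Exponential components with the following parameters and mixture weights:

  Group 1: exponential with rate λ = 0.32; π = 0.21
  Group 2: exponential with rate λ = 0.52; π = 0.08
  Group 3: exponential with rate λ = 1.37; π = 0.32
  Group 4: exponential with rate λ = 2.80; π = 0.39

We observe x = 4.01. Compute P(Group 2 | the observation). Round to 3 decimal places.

The responsibility of component k is π_k f_k(x) divided by Σ_j π_j f_j(x).
Evaluate each component's likelihood at the observed value:
  L_1 = 0.32·e^(−0.32·4.01) = 0.32·e^(−1.2832) = 0.0886877
  L_2 = 0.52·e^(−0.52·4.01) = 0.52·e^(−2.0852) = 0.0646268
  L_3 = 1.37·e^(−1.37·4.01) = 1.37·e^(−5.4937) = 0.00563426
  L_4 = 2.80·e^(−2.80·4.01) = 2.80·e^(−11.2280) = 3.72306e-05
Prior × likelihood for each component:
  π_1·L_1 = 0.21 × 0.0886877 = 0.0186244
  π_2·L_2 = 0.08 × 0.0646268 = 0.00517014
  π_3·L_3 = 0.32 × 0.00563426 = 0.00180296
  π_4·L_4 = 0.39 × 3.72306e-05 = 1.45199e-05
Sum: 0.0186244 + 0.00517014 + 0.00180296 + 1.45199e-05 = 0.025612
P(Group 2 | the observation) ≈ 0.202

0.202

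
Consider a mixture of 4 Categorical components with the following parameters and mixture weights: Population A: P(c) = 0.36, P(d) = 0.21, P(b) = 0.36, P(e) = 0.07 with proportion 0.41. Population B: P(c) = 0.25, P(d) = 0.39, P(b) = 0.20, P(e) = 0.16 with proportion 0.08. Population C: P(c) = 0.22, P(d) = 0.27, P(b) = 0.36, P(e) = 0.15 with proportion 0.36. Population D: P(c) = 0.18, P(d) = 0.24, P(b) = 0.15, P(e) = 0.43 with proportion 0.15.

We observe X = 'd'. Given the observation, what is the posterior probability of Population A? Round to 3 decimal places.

Posterior ∝ prior × likelihood, so P(k | x) ∝ π_k f_k(x); normalise over all components.
Categorical probabilities:
  p_A = P(d | comp) = 0.21
  p_B = P(d | comp) = 0.39
  p_C = P(d | comp) = 0.27
  p_D = P(d | comp) = 0.24
Prior × likelihood for each component:
  π_A·p_A = 0.41 × 0.21 = 0.0861
  π_B·p_B = 0.08 × 0.39 = 0.0312
  π_C·p_C = 0.36 × 0.27 = 0.0972
  π_D·p_D = 0.15 × 0.24 = 0.036
Marginal: 0.0861 + 0.0312 + 0.0972 + 0.036 = 0.2505
P(Population A | x) = 0.0861 / 0.2505 ≈ 0.344

0.344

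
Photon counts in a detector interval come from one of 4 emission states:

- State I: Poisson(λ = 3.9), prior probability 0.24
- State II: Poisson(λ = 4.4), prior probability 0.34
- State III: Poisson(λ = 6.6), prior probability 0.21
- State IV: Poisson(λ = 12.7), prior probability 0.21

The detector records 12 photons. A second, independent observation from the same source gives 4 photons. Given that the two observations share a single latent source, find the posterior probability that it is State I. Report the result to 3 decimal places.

Posterior ∝ prior × likelihood, so P(k | x) ∝ w_k f_k(x); normalise over all components.
Since both observations come from the same component, the likelihood for component k is f_k(x₁)·f_k(x₂).
  L_I = [0.000523227] × [0.195119] = 0.000102091
  L_II = [0.00134958] × [0.191736] = 0.000258764
  L_III = [0.019402] × [0.107553] = 0.00208674
  L_IV = [0.112142] × [0.00330722] = 0.000370878
Weight by the priors:
  w_I·L_I = 0.24 × 0.000102091 = 2.45019e-05
  w_II·L_II = 0.34 × 0.000258764 = 8.79796e-05
  w_III·L_III = 0.21 × 0.00208674 = 0.000438215
  w_IV·L_IV = 0.21 × 0.000370878 = 7.78845e-05
Normaliser: 2.45019e-05 + 8.79796e-05 + 0.000438215 + 7.78845e-05 = 0.000628581
So the posterior for State I is 2.45019e-05 / 0.000628581 ≈ 0.039.

0.039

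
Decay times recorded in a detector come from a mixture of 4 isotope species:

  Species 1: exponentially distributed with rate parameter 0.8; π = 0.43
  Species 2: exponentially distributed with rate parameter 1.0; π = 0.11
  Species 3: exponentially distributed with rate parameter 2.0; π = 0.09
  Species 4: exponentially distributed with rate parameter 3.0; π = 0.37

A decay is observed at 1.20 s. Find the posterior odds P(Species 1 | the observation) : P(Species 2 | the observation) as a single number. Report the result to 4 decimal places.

3.9755

Posterior odds = (π_i f_i(x)) / (π_j f_j(x)); the normalising sum cancels.
Evaluate each component's likelihood at the observed value:
  L_1 = 0.306314
  L_2 = 0.301194
  L_3 = 0.181436
  L_4 = 0.0819712
Odds = (0.43/0.11) × (0.306314/0.301194) = 3.90909 × 1.017 ≈ 3.9755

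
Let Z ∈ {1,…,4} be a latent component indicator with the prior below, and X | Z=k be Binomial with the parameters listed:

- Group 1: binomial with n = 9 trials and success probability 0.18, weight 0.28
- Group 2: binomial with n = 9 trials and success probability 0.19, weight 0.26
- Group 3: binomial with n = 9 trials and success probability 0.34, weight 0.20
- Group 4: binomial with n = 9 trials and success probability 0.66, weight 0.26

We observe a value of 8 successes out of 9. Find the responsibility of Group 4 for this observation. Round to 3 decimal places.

0.992

The responsibility of component k is π_k f_k(x) divided by Σ_j π_j f_j(x).
Component likelihoods at x = 8 successes out of 9:
  L_1 = 8.13273e-06
  L_2 = 1.2381e-05
  L_3 = 0.00106076
  L_4 = 0.110172
Multiply by the mixture weights:
  π_1·L_1 = 0.28 × 8.13273e-06 = 2.27716e-06
  π_2·L_2 = 0.26 × 1.2381e-05 = 3.21906e-06
  π_3·L_3 = 0.20 × 0.00106076 = 0.000212152
  π_4·L_4 = 0.26 × 0.110172 = 0.0286448
Denominator: 2.27716e-06 + 3.21906e-06 + 0.000212152 + 0.0286448 = 0.0288625
P(Group 4 | 8 successes out of 9) ≈ 0.992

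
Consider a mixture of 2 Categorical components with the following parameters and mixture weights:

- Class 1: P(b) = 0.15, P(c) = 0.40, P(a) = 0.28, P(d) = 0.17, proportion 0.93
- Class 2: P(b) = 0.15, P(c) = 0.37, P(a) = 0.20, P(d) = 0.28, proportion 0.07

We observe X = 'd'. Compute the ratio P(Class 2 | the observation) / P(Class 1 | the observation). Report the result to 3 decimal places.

Since P(k|x) ∝ π_k f_k(x), the posterior odds are π_i f_i(x) / (π_j f_j(x)).
Component likelihoods at x = 'd':
  p_1 = 0.17
  p_2 = 0.28
Odds = (0.07/0.93) × (0.28/0.17) = 0.0752688 × 1.64706 ≈ 0.124

0.124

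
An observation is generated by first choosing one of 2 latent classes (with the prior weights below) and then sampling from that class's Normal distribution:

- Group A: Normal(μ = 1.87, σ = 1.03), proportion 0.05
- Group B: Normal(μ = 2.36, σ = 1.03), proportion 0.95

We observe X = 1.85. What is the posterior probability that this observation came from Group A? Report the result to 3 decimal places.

The responsibility of component k is P(Z=k) f_k(x) divided by Σ_j P(Z=j) f_j(x).
Evaluate each component's likelihood at the observed value:
  p_A = (1/(1.03·√(2π)))·exp(−(1.85−1.87)²/(2·1.03²)) = 0.387323·exp(-0.00019) = 0.38725
  p_B = (1/(1.03·√(2π)))·exp(−(1.85−2.36)²/(2·1.03²)) = 0.387323·exp(-0.12258) = 0.342638
Weight by the priors:
  P(Z=A)·p_A = 0.05 × 0.38725 = 0.0193625
  P(Z=B)·p_B = 0.95 × 0.342638 = 0.325506
Sum: 0.0193625 + 0.325506 = 0.344868
So the posterior for Group A is 0.0193625 / 0.344868 ≈ 0.056.

0.056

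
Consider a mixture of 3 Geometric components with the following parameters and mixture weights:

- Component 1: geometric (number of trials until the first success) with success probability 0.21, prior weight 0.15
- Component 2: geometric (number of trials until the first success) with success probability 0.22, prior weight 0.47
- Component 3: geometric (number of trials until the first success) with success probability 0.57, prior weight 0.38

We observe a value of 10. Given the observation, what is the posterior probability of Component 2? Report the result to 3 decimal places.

0.740

Apply Bayes' rule: the posterior for each component is proportional to its prior times its likelihood at x.
Geometric probabilities:
  f_1 = 0.0251688
  f_2 = 0.0235112
  f_3 = 0.000286478
Unnormalised posteriors:
  π_1·f_1 = 0.15 × 0.0251688 = 0.00377533
  π_2·f_2 = 0.47 × 0.0235112 = 0.0110502
  π_3·f_3 = 0.38 × 0.000286478 = 0.000108862
Normaliser: 0.00377533 + 0.0110502 + 0.000108862 = 0.0149344
Responsibility of Component 2: 0.0110502 / 0.0149344 ≈ 0.740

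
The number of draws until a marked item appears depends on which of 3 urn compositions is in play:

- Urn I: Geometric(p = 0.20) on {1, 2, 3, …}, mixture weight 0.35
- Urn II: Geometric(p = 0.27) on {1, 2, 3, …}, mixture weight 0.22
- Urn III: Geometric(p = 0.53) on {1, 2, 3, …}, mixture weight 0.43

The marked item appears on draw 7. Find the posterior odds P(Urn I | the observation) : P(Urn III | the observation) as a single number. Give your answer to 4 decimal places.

7.4698

Only the two components matter; the odds are (P(Z=i) f_i(x)) / (P(Z=j) f_j(x)).
Geometric probabilities:
  f_I = 0.0524288
  f_II = 0.0408602
  f_III = 0.00571298
Odds = (0.35/0.43) × (0.0524288/0.00571298) = 0.813953 × 9.17713 ≈ 7.4698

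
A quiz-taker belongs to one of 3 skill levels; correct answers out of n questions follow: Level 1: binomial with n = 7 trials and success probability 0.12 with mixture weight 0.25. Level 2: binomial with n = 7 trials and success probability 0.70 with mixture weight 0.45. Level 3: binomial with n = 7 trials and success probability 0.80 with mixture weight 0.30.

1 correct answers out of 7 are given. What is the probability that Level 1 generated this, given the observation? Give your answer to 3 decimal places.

Posterior ∝ prior × likelihood, so P(k | x) ∝ π_k f_k(x); normalise over all components.
Component likelihoods at x = 1 correct answers out of 7:
  L_1 = C(7,1)·0.12^1·0.88^6 = 7·0.12·0.464404 = 0.390099
  L_2 = C(7,1)·0.70^1·0.30^6 = 7·0.7·0.000729 = 0.0035721
  L_3 = C(7,1)·0.80^1·0.20^6 = 7·0.8·6.4e-05 = 0.0003584
Weight by the priors:
  π_1·L_1 = 0.25 × 0.390099 = 0.0975249
  π_2·L_2 = 0.45 × 0.0035721 = 0.00160745
  π_3·L_3 = 0.30 × 0.0003584 = 0.00010752
Marginal: 0.0975249 + 0.00160745 + 0.00010752 = 0.0992398
So the posterior for Level 1 is 0.0975249 / 0.0992398 ≈ 0.983.

0.983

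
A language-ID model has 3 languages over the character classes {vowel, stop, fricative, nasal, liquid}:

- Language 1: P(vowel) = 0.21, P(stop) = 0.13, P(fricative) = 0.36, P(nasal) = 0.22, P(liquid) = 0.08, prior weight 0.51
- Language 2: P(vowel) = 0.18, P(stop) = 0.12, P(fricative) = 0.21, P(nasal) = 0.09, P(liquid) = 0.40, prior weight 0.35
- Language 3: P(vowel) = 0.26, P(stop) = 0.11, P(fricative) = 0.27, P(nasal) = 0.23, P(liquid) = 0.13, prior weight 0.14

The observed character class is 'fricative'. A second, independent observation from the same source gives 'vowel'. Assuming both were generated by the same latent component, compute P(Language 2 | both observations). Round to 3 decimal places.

Apply Bayes' rule: the posterior for each component is proportional to its prior times its likelihood at x.
Since both observations come from the same component, the likelihood for component k is f_k(x₁)·f_k(x₂).
  L_1 = [0.36] × [0.21] = 0.0756
  L_2 = [0.21] × [0.18] = 0.0378
  L_3 = [0.27] × [0.26] = 0.0702
Prior × likelihood for each component:
  P(Z=1)·L_1 = 0.51 × 0.0756 = 0.038556
  P(Z=2)·L_2 = 0.35 × 0.0378 = 0.01323
  P(Z=3)·L_3 = 0.14 × 0.0702 = 0.009828
Evidence: 0.038556 + 0.01323 + 0.009828 = 0.061614
P(Language 2 | x₁,x₂) = 0.01323 / 0.061614 ≈ 0.215

0.215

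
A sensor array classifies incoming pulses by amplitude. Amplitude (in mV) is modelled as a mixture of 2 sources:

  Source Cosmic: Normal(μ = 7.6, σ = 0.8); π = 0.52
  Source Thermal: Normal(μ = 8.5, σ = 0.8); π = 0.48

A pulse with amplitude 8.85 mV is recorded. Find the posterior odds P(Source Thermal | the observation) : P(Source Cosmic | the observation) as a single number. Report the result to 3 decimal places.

2.843

The posterior odds equal the prior odds times the likelihood ratio: (π_i/π_j)·(f_i(x)/f_j(x)).
Evaluate each component's likelihood at the observed value:
  L_Cosmic = (1/(0.8·√(2π)))·exp(−(8.85−7.6)²/(2·0.8²)) = 0.498678·exp(-1.22070) = 0.147121
  L_Thermal = (1/(0.8·√(2π)))·exp(−(8.85−8.5)²/(2·0.8²)) = 0.498678·exp(-0.09570) = 0.453165
0.217519 / 0.0765031 ≈ 2.843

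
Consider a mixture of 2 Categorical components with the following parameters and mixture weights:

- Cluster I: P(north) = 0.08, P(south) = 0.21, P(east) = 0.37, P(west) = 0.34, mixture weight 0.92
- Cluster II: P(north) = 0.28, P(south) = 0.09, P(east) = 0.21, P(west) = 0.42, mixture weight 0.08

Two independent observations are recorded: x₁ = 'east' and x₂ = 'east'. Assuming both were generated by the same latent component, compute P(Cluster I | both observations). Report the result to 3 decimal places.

P(component k | x) = P(Z=k)·f_k(x) / marginal(x), where marginal(x) = Σ_j P(Z=j)·f_j(x).
Since both observations come from the same component, the likelihood for component k is f_k(x₁)·f_k(x₂).
  p_I = [0.37] × [0.37] = 0.1369
  p_II = [0.21] × [0.21] = 0.0441
Prior × likelihood for each component:
  P(Z=I)·p_I = 0.92 × 0.1369 = 0.125948
  P(Z=II)·p_II = 0.08 × 0.0441 = 0.003528
Normaliser: 0.125948 + 0.003528 = 0.129476
P(Cluster I | x₁, x₂) ≈ 0.973

0.973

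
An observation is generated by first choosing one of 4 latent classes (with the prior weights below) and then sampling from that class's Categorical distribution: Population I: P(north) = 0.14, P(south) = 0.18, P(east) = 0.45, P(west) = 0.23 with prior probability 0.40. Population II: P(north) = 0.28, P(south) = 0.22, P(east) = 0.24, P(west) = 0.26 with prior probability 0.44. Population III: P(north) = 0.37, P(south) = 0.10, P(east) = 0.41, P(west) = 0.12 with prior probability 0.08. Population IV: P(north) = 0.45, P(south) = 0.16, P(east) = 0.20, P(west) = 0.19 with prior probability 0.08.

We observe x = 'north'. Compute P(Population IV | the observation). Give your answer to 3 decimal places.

Apply Bayes' rule: the posterior for each component is proportional to its prior times its likelihood at x.
Evaluate each component's likelihood at the observed value:
  L_I = P(north | comp) = 0.14
  L_II = P(north | comp) = 0.28
  L_III = P(north | comp) = 0.37
  L_IV = P(north | comp) = 0.45
Weight by the priors:
  P(Z=I)·L_I = 0.40 × 0.14 = 0.056
  P(Z=II)·L_II = 0.44 × 0.28 = 0.1232
  P(Z=III)·L_III = 0.08 × 0.37 = 0.0296
  P(Z=IV)·L_IV = 0.08 × 0.45 = 0.036
Evidence: 0.056 + 0.1232 + 0.0296 + 0.036 = 0.2448
Responsibility of Population IV: 0.036 / 0.2448 ≈ 0.147

0.147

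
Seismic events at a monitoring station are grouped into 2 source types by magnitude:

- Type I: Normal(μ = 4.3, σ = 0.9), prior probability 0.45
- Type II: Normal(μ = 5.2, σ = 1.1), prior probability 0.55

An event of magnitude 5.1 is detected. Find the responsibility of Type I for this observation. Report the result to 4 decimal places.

0.4035

Posterior ∝ prior × likelihood, so P(k | x) ∝ P(Z=k) f_k(x); normalise over all components.
Component likelihoods at x = 5.1:
  f_I = 0.298603
  f_II = 0.361179
Weight by the priors:
  P(Z=I)·f_I = 0.45 × 0.298603 = 0.134371
  P(Z=II)·f_II = 0.55 × 0.361179 = 0.198649
Evidence: 0.134371 + 0.198649 = 0.33302
P(Type I | the observation) ≈ 0.4035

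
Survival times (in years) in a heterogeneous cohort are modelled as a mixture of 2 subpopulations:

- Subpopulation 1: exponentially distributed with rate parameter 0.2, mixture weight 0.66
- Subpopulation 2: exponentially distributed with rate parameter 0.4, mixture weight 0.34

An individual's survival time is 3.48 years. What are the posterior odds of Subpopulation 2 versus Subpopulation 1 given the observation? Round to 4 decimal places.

0.5137

Since P(k|x) ∝ P(Z=k) f_k(x), the posterior odds are P(Z=i) f_i(x) / (P(Z=j) f_j(x)).
Component likelihoods at x = 3.48 years:
  L_1 = 0.0997151
  L_2 = 0.0994311
Odds = (0.34/0.66) × (0.0994311/0.0997151) = 0.515152 × 0.997151 ≈ 0.5137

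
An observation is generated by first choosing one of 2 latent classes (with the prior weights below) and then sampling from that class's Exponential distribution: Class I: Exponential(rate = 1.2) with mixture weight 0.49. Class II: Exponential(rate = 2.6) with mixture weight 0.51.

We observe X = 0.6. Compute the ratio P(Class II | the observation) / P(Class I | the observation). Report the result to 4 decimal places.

Only the two components matter; the odds are (w_i f_i(x)) / (w_j f_j(x)).
Evaluate each component's likelihood at the observed value:
  f_I = 1.2·e^(−1.2·0.6) = 1.2·e^(−0.7200) = 0.584103
  f_II = 2.6·e^(−2.6·0.6) = 2.6·e^(−1.5600) = 0.546354
0.27864 / 0.28621 ≈ 0.9736

0.9736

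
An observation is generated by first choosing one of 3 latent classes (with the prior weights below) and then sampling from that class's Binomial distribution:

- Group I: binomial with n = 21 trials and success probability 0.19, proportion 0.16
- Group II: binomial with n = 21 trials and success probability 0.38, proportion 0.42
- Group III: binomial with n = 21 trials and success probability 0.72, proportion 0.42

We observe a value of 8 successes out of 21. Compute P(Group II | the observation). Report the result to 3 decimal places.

0.949

P(component k | x) = w_k·f_k(x) / marginal(x), where marginal(x) = Σ_j w_j·f_j(x).
Evaluate each component's likelihood at the observed value:
  L_I = 0.0223294
  L_II = 0.176972
  L_III = 0.000955559
Weight by the priors:
  w_I·L_I = 0.16 × 0.0223294 = 0.0035727
  w_II·L_II = 0.42 × 0.176972 = 0.0743281
  w_III·L_III = 0.42 × 0.000955559 = 0.000401335
Denominator: 0.0035727 + 0.0743281 + 0.000401335 = 0.0783022
Responsibility of Group II: 0.0743281 / 0.0783022 ≈ 0.949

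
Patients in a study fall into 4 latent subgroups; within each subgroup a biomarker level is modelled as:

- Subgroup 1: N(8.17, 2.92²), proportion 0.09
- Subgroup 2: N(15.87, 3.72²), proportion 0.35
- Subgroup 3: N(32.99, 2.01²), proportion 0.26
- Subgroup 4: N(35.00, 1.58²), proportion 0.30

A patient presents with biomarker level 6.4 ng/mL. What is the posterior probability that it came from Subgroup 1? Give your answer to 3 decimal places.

Posterior ∝ prior × likelihood, so P(k | x) ∝ π_k f_k(x); normalise over all components.
Evaluate each component's likelihood at the observed value:
  f_1 = 0.113695
  f_2 = 0.00419881
  f_3 = 1.97869e-39
  f_4 = 1.78935e-72
Unnormalised posteriors:
  π_1·f_1 = 0.09 × 0.113695 = 0.0102325
  π_2·f_2 = 0.35 × 0.00419881 = 0.00146958
  π_3·f_3 = 0.26 × 1.97869e-39 = 5.14459e-40
  π_4·f_4 = 0.30 × 1.78935e-72 = 5.36804e-73
Denominator: 0.0102325 + 0.00146958 + 5.14459e-40 + 5.36804e-73 = 0.0117021
P(Subgroup 1 | data) = 0.0102325 / 0.0117021 ≈ 0.874

0.874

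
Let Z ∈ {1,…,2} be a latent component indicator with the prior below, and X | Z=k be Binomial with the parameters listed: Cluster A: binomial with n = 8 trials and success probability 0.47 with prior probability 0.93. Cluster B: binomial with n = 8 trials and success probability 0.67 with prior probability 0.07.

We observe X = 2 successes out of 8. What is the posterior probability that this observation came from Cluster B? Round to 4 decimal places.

0.0088

The responsibility of component k is π_k f_k(x) divided by Σ_j π_j f_j(x).
Binomial probabilities:
  L_A = 0.137091
  L_B = 0.0162327
Prior × likelihood for each component:
  π_A·L_A = 0.93 × 0.137091 = 0.127495
  π_B·L_B = 0.07 × 0.0162327 = 0.00113629
Marginal: 0.127495 + 0.00113629 = 0.128631
P(Cluster B | the observation) = 0.00113629 / 0.128631 ≈ 0.0088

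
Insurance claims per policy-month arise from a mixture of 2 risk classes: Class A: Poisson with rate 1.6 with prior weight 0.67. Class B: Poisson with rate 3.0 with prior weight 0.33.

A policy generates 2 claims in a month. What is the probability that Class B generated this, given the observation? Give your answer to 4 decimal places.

0.2992

Posterior ∝ prior × likelihood, so P(k | x) ∝ w_k f_k(x); normalise over all components.
Poisson probabilities:
  p_A = e^(−1.6)·1.6^2/2! = 0.258428
  p_B = e^(−3.0)·3.0^2/2! = 0.224042
Unnormalised posteriors:
  w_A·p_A = 0.67 × 0.258428 = 0.173146
  w_B·p_B = 0.33 × 0.224042 = 0.0739338
Evidence: 0.173146 + 0.0739338 = 0.24708
P(Class B | x) = 0.0739338 / 0.24708 ≈ 0.2992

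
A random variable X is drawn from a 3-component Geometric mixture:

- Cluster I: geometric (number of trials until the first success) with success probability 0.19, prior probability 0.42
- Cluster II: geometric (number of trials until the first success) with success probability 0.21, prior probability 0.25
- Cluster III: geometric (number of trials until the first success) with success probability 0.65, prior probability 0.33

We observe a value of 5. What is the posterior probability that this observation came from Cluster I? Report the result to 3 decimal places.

The responsibility of component k is P(Z=k) f_k(x) divided by Σ_j P(Z=j) f_j(x).
Component likelihoods at x = 5:
  L_I = 0.19·(1−0.19)^4 = 0.19·0.430467 = 0.0817888
  L_II = 0.21·(1−0.21)^4 = 0.21·0.389501 = 0.0817952
  L_III = 0.65·(1−0.65)^4 = 0.65·0.0150062 = 0.00975406
Multiply by the mixture weights:
  P(Z=I)·L_I = 0.42 × 0.0817888 = 0.0343513
  P(Z=II)·L_II = 0.25 × 0.0817952 = 0.0204488
  P(Z=III)·L_III = 0.33 × 0.00975406 = 0.00321884
Normaliser: 0.0343513 + 0.0204488 + 0.00321884 = 0.0580189
P(Cluster I | the observation) ≈ 0.592

0.592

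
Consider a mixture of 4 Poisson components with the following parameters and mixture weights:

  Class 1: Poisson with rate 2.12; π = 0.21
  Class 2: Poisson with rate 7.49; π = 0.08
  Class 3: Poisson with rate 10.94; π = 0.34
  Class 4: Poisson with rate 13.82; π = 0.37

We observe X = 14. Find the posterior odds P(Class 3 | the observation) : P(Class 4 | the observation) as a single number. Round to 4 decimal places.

0.6211

Since P(k|x) ∝ π_k f_k(x), the posterior odds are π_i f_i(x) / (π_j f_j(x)).
Poisson probabilities:
  f_1 = 5.10023e-08
  f_2 = 0.0112065
  f_3 = 0.0715571
  f_4 = 0.105866
0.0243294 / 0.0391702 ≈ 0.6211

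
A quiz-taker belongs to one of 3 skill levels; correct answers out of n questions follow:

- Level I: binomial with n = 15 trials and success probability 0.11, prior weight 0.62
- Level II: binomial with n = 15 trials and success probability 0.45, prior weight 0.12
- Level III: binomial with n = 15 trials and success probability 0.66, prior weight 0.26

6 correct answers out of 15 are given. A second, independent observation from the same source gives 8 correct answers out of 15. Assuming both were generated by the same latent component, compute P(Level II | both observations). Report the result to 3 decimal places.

Posterior ∝ prior × likelihood, so P(k | x) ∝ P(Z=k) f_k(x); normalise over all components.
Since both observations come from the same component, the likelihood for component k is f_k(x₁)·f_k(x₂).
  L_I = [C(15,6)·0.11^6·0.89^9 = 5005·1.77156e-06·0.350356 = 0.00310649] × [6.10127e-05] = 1.89535e-07
  L_II = [C(15,6)·0.45^6·0.55^9 = 5005·0.00830377·0.00460537 = 0.191401] × [0.164736] = 0.0315305
  L_III = [C(15,6)·0.66^6·0.34^9 = 5005·0.082654·6.0717e-05 = 0.0251176] × [0.121689] = 0.00305654
Unnormalised posteriors:
  P(Z=I)·L_I = 0.62 × 1.89535e-07 = 1.17512e-07
  P(Z=II)·L_II = 0.12 × 0.0315305 = 0.00378366
  P(Z=III)·L_III = 0.26 × 0.00305654 = 0.000794701
Marginal: 1.17512e-07 + 0.00378366 + 0.000794701 = 0.00457848
P(Level II | data) = 0.00378366 / 0.00457848 ≈ 0.826

0.826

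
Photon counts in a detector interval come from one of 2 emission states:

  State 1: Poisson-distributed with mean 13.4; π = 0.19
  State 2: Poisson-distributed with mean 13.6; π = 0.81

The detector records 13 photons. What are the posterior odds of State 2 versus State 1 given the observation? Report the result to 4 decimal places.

Posterior odds = (π_i f_i(x)) / (π_j f_j(x)); the normalising sum cancels.
Poisson probabilities:
  p_1 = 0.109279
  p_2 = 0.108473
Odds = (0.81/0.19) × (0.108473/0.109279) = 4.26316 × 0.992623 ≈ 4.2317

4.2317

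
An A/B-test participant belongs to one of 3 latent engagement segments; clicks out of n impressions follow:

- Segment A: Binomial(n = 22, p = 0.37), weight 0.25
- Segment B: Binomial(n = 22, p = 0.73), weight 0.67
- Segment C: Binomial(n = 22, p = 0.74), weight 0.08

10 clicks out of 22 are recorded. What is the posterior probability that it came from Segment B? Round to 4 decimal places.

Posterior ∝ prior × likelihood, so P(k | x) ∝ w_k f_k(x); normalise over all components.
Evaluate each component's likelihood at the observed value:
  p_A = C(22,10)·0.37^10·0.63^12 = 646646·4.80858e-05·0.00390919 = 0.121554
  p_B = C(22,10)·0.73^10·0.27^12 = 646646·0.0429763·1.50095e-07 = 0.00417119
  p_C = C(22,10)·0.74^10·0.26^12 = 646646·0.0492399·9.5429e-08 = 0.00303853
Multiply by the mixture weights:
  w_A·p_A = 0.25 × 0.121554 = 0.0303886
  w_B·p_B = 0.67 × 0.00417119 = 0.0027947
  w_C·p_C = 0.08 × 0.00303853 = 0.000243083
Denominator: 0.0303886 + 0.0027947 + 0.000243083 = 0.0334264
So the posterior for Segment B is 0.0027947 / 0.0334264 ≈ 0.0836.

0.0836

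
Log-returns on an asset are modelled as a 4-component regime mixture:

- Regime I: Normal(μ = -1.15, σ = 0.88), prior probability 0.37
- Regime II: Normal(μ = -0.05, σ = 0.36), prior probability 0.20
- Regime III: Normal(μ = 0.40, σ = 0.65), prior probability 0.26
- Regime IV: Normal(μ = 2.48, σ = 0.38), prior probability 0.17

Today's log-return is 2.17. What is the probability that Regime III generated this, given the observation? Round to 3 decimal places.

The responsibility of component k is w_k f_k(x) divided by Σ_j w_j f_j(x).
Component likelihoods at x = 2.17:
  f_I = (1/(0.88·√(2π)))·exp(−(2.17−-1.15)²/(2·0.88²)) = 0.453344·exp(-7.11674) = 0.000367848
  f_II = (1/(0.36·√(2π)))·exp(−(2.17−-0.05)²/(2·0.36²)) = 1.108173·exp(-19.01389) = 6.12323e-09
  f_III = (1/(0.65·√(2π)))·exp(−(2.17−0.40)²/(2·0.65²)) = 0.613757·exp(-3.70757) = 0.0150598
  f_IV = (1/(0.38·√(2π)))·exp(−(2.17−2.48)²/(2·0.38²)) = 1.049848·exp(-0.33276) = 0.752683
Weight by the priors:
  w_I·f_I = 0.37 × 0.000367848 = 0.000136104
  w_II·f_II = 0.20 × 6.12323e-09 = 1.22465e-09
  w_III·f_III = 0.26 × 0.0150598 = 0.00391554
  w_IV·f_IV = 0.17 × 0.752683 = 0.127956
Marginal: 0.000136104 + 1.22465e-09 + 0.00391554 + 0.127956 = 0.132008
P(Regime III | data) ≈ 0.030

0.030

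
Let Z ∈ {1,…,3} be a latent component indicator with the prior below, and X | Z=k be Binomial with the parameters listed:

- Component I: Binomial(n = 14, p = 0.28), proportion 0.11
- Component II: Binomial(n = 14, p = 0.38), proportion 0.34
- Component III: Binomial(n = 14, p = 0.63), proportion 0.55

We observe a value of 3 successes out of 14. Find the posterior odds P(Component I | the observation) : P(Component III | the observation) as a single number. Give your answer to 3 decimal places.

26.602

Only the two components matter; the odds are (π_i f_i(x)) / (π_j f_j(x)).
Binomial probabilities:
  p_I = C(14,3)·0.28^3·0.72^11 = 364·0.021952·0.0269561 = 0.215394
  p_II = C(14,3)·0.38^3·0.62^11 = 364·0.054872·0.00520366 = 0.103935
  p_III = C(14,3)·0.63^3·0.37^11 = 364·0.250047·1.77918e-05 = 0.00161935
0.0236933 / 0.000890645 ≈ 26.602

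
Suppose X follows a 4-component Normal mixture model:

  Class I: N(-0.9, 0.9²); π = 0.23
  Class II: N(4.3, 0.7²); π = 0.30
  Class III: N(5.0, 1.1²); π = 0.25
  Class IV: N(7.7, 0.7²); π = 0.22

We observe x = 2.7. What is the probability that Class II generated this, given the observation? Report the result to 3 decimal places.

0.551

Posterior ∝ prior × likelihood, so P(k | x) ∝ P(Z=k) f_k(x); normalise over all components.
Evaluate each component's likelihood at the observed value:
  p_I = 0.0001487
  p_II = 0.0418147
  p_III = 0.0407541
  p_IV = 4.75194e-12
Weight by the priors:
  P(Z=I)·p_I = 0.23 × 0.0001487 = 3.42011e-05
  P(Z=II)·p_II = 0.30 × 0.0418147 = 0.0125444
  P(Z=III)·p_III = 0.25 × 0.0407541 = 0.0101885
  P(Z=IV)·p_IV = 0.22 × 4.75194e-12 = 1.04543e-12
Normaliser: 3.42011e-05 + 0.0125444 + 0.0101885 + 1.04543e-12 = 0.0227671
So the posterior for Class II is 0.0125444 / 0.0227671 ≈ 0.551.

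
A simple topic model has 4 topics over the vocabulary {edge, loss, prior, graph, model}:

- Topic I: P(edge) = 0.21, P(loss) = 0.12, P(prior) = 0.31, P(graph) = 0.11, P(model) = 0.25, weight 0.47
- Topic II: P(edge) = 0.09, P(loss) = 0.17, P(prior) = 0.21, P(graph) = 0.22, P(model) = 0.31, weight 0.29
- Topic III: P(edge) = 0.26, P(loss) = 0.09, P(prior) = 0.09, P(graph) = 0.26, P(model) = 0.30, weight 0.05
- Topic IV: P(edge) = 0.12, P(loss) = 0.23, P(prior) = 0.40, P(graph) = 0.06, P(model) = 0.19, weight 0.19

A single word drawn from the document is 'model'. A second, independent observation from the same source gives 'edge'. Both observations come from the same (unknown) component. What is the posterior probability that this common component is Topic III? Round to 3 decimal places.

By Bayes' theorem, P(k | x) = w_k f_k(x) / Σ_j w_j f_j(x).
Since both observations come from the same component, the likelihood for component k is f_k(x₁)·f_k(x₂).
  f_I = [P(model | comp) = 0.25] × [0.21] = 0.0525
  f_II = [P(model | comp) = 0.31] × [0.09] = 0.0279
  f_III = [P(model | comp) = 0.30] × [0.26] = 0.078
  f_IV = [P(model | comp) = 0.19] × [0.12] = 0.0228
Weight by the priors:
  w_I·f_I = 0.47 × 0.0525 = 0.024675
  w_II·f_II = 0.29 × 0.0279 = 0.008091
  w_III·f_III = 0.05 × 0.078 = 0.0039
  w_IV·f_IV = 0.19 × 0.0228 = 0.004332
Marginal: 0.024675 + 0.008091 + 0.0039 + 0.004332 = 0.040998
P(Topic III | x) ≈ 0.095

0.095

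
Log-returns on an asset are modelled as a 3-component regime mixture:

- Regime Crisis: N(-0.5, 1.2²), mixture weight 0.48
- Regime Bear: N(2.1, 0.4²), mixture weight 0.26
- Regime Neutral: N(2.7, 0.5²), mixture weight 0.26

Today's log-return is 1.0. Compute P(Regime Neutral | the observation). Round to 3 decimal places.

0.008

P(component k | x) = π_k·f_k(x) / marginal(x), where marginal(x) = Σ_j π_j·f_j(x).
Component likelihoods at x = 1.0:
  f_Crisis = (1/(1.2·√(2π)))·exp(−(1.0−-0.5)²/(2·1.2²)) = 0.332452·exp(-0.78125) = 0.152208
  f_Bear = (1/(0.4·√(2π)))·exp(−(1.0−2.1)²/(2·0.4²)) = 0.997356·exp(-3.78125) = 0.0227339
  f_Neutral = (1/(0.5·√(2π)))·exp(−(1.0−2.7)²/(2·0.5²)) = 0.797885·exp(-5.78000) = 0.00246444
Weight by the priors:
  π_Crisis·f_Crisis = 0.48 × 0.152208 = 0.0730596
  π_Bear·f_Bear = 0.26 × 0.0227339 = 0.00591082
  π_Neutral·f_Neutral = 0.26 × 0.00246444 = 0.000640754
Normaliser: 0.0730596 + 0.00591082 + 0.000640754 = 0.0796112
P(Regime Neutral | x) = 0.000640754 / 0.0796112 ≈ 0.008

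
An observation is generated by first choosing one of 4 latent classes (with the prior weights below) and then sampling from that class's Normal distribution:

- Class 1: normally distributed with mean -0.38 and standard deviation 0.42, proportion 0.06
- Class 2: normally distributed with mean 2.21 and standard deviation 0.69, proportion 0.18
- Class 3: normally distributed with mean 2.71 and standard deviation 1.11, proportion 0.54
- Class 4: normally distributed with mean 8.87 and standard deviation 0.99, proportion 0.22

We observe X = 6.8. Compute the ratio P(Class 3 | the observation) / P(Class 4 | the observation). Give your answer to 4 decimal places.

0.0220

Since P(k|x) ∝ P(Z=k) f_k(x), the posterior odds are P(Z=i) f_i(x) / (P(Z=j) f_j(x)).
Component likelihoods at x = 6.8:
  f_1 = 3.28848e-64
  f_2 = 1.42229e-10
  f_3 = 0.000404949
  f_4 = 0.0452823
Odds = (0.54/0.22) × (0.000404949/0.0452823) = 2.45455 × 0.00894276 ≈ 0.0220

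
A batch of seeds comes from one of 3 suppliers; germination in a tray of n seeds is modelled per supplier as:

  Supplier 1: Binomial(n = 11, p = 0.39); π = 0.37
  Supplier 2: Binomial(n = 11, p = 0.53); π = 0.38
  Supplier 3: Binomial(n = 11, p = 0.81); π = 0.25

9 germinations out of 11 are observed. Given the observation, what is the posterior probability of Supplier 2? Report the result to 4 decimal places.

0.1668

Posterior ∝ prior × likelihood, so P(k | x) ∝ π_k f_k(x); normalise over all components.
Component likelihoods at x = 9 germinations out of 11:
  p_1 = C(11,9)·0.39^9·0.61^2 = 55·0.000208728·0.3721 = 0.00427173
  p_2 = C(11,9)·0.53^9·0.47^2 = 55·0.00329976·0.2209 = 0.0400905
  p_3 = C(11,9)·0.81^9·0.19^2 = 55·0.150095·0.0361 = 0.298013
Unnormalised posteriors:
  π_1·p_1 = 0.37 × 0.00427173 = 0.00158054
  π_2·p_2 = 0.38 × 0.0400905 = 0.0152344
  π_3·p_3 = 0.25 × 0.298013 = 0.0745032
Denominator: 0.00158054 + 0.0152344 + 0.0745032 = 0.0913181
Responsibility of Supplier 2: 0.0152344 / 0.0913181 ≈ 0.1668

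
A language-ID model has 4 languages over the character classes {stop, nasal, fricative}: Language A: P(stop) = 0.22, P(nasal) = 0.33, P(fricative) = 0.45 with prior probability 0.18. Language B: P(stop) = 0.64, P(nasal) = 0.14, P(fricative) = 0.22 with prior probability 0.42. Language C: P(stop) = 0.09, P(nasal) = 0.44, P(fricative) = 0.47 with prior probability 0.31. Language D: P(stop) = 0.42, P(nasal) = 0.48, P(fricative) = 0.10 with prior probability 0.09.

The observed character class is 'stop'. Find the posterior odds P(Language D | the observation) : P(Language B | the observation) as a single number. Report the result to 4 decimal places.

0.1406

Since P(k|x) ∝ P(Z=k) f_k(x), the posterior odds are P(Z=i) f_i(x) / (P(Z=j) f_j(x)).
Component likelihoods at x = 'stop':
  L_A = 0.22
  L_B = 0.64
  L_C = 0.09
  L_D = 0.42
Posterior odds = (P(Z=D)·L_D) / (P(Z=B)·L_B) = (0.09·0.42) / (0.42·0.64) = 0.0378 / 0.2688 ≈ 0.1406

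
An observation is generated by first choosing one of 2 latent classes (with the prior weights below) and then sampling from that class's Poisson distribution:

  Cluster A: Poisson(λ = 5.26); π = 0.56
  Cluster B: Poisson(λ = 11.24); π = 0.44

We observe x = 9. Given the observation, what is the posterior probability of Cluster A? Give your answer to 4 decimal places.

0.3514

Posterior ∝ prior × likelihood, so P(k | x) ∝ π_k f_k(x); normalise over all components.
Evaluate each component's likelihood at the observed value:
  f_A = e^(−5.26)·5.26^9/9! = 0.0441286
  f_B = e^(−11.24)·11.24^9/9! = 0.103673
Weight by the priors:
  π_A·f_A = 0.56 × 0.0441286 = 0.024712
  π_B·f_B = 0.44 × 0.103673 = 0.0456159
Denominator: 0.024712 + 0.0456159 = 0.0703279
So the posterior for Cluster A is 0.024712 / 0.0703279 ≈ 0.3514.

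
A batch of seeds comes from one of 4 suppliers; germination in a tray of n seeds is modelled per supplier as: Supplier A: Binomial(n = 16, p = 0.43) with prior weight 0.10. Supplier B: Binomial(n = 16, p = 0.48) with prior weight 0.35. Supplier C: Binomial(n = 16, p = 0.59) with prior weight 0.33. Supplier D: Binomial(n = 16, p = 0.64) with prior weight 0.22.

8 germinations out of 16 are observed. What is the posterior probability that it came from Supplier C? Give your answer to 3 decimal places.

The responsibility of component k is w_k f_k(x) divided by Σ_j w_j f_j(x).
Binomial probabilities:
  f_A = C(16,8)·0.43^8·0.57^8 = 12870·0.00116882·0.0111429 = 0.16762
  f_B = C(16,8)·0.48^8·0.52^8 = 12870·0.00281793·0.00534597 = 0.193881
  f_C = C(16,8)·0.59^8·0.41^8 = 12870·0.014683·0.000798493 = 0.150892
  f_D = C(16,8)·0.64^8·0.36^8 = 12870·0.0281475·0.000282111 = 0.102197
Multiply by the mixture weights:
  w_A·f_A = 0.10 × 0.16762 = 0.016762
  w_B·f_B = 0.35 × 0.193881 = 0.0678583
  w_C·f_C = 0.33 × 0.150892 = 0.0497943
  w_D·f_D = 0.22 × 0.102197 = 0.0224834
Denominator: 0.016762 + 0.0678583 + 0.0497943 + 0.0224834 = 0.156898
So the posterior for Supplier C is 0.0497943 / 0.156898 ≈ 0.317.

0.317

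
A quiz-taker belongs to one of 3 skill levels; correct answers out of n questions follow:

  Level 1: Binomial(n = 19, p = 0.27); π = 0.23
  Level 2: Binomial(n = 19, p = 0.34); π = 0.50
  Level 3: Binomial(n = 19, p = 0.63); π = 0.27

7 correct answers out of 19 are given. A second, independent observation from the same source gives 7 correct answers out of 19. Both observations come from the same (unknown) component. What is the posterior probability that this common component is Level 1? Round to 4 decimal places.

Posterior ∝ prior × likelihood, so P(k | x) ∝ π_k f_k(x); normalise over all components.
Since both observations come from the same component, the likelihood for component k is f_k(x₁)·f_k(x₂).
  L_1 = [0.120711] × [0.120711] = 0.0145712
  L_2 = [0.180803] × [0.180803] = 0.0326899
  L_3 = [0.0130657] × [0.0130657] = 0.000170712
Weight by the priors:
  π_1·L_1 = 0.23 × 0.0145712 = 0.00335138
  π_2·L_2 = 0.50 × 0.0326899 = 0.0163449
  π_3·L_3 = 0.27 × 0.000170712 = 4.60922e-05
Evidence: 0.00335138 + 0.0163449 + 4.60922e-05 = 0.0197424
P(Level 1 | data) ≈ 0.1698

0.1698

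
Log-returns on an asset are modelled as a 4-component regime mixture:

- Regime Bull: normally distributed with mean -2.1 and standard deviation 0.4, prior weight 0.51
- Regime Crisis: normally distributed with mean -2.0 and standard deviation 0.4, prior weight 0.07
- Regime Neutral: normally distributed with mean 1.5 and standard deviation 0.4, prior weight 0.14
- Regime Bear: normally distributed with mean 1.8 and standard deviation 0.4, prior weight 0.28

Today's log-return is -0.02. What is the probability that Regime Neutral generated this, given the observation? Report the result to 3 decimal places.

The responsibility of component k is w_k f_k(x) divided by Σ_j w_j f_j(x).
Evaluate each component's likelihood at the observed value:
  p_Bull = 1.34026e-06
  p_Crisis = 4.7665e-06
  p_Neutral = 0.000729867
  p_Bear = 3.18683e-05
Prior × likelihood for each component:
  w_Bull·p_Bull = 0.51 × 1.34026e-06 = 6.83532e-07
  w_Crisis·p_Crisis = 0.07 × 4.7665e-06 = 3.33655e-07
  w_Neutral·p_Neutral = 0.14 × 0.000729867 = 0.000102181
  w_Bear·p_Bear = 0.28 × 3.18683e-05 = 8.92313e-06
Marginal: 6.83532e-07 + 3.33655e-07 + 0.000102181 + 8.92313e-06 = 0.000112122
P(Regime Neutral | data) = 0.000102181 / 0.000112122 ≈ 0.911

0.911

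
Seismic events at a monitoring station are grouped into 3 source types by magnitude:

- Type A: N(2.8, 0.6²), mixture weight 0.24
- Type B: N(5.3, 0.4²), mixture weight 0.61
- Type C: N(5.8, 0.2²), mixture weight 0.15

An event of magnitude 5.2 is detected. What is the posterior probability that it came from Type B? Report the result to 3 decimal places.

0.994

By Bayes' theorem, P(k | x) = π_k f_k(x) / Σ_j π_j f_j(x).
Component likelihoods at x = 5.2:
  p_A = (1/(0.6·√(2π)))·exp(−(5.2−2.8)²/(2·0.6²)) = 0.664904·exp(-8.00000) = 0.00022305
  p_B = (1/(0.4·√(2π)))·exp(−(5.2−5.3)²/(2·0.4²)) = 0.997356·exp(-0.03125) = 0.96667
  p_C = (1/(0.2·√(2π)))·exp(−(5.2−5.8)²/(2·0.2²)) = 1.994711·exp(-4.50000) = 0.0221592
Weight by the priors:
  π_A·p_A = 0.24 × 0.00022305 = 5.35321e-05
  π_B·p_B = 0.61 × 0.96667 = 0.589669
  π_C·p_C = 0.15 × 0.0221592 = 0.00332389
Normaliser: 5.35321e-05 + 0.589669 + 0.00332389 = 0.593046
P(Type B | 5.2) ≈ 0.994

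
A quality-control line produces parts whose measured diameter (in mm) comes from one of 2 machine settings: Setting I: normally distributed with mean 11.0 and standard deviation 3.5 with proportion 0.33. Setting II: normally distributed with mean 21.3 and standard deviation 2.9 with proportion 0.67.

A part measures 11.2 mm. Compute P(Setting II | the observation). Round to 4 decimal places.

Posterior ∝ prior × likelihood, so P(k | x) ∝ w_k f_k(x); normalise over all components.
Component likelihoods at x = 11.2 mm:
  L_I = 0.113798
  L_II = 0.000319596
Unnormalised posteriors:
  w_I·L_I = 0.33 × 0.113798 = 0.0375532
  w_II·L_II = 0.67 × 0.000319596 = 0.000214129
Marginal: 0.0375532 + 0.000214129 = 0.0377673
So the posterior for Setting II is 0.000214129 / 0.0377673 ≈ 0.0057.

0.0057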